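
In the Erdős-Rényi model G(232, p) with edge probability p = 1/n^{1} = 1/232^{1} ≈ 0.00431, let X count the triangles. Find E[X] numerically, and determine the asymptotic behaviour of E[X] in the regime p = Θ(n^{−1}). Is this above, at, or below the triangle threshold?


Number of potential triangles: C(232, 3) = 2054360.
Each occurs with probability p³ ≈ (0.00431)³ ≈ 8.008221e-08.
By linearity: E[X] = C(232, 3)·p³ ≈ 2054360 · 8.008221e-08 ≈ 0.1645.
Here α = 1, so p = 1/n is exactly at the triangle threshold p ~ 1/n. Asymptotically E[X] → c³/6 = 1³/6 = 1/6 ≈ 0.1667, a bounded constant. In this regime the triangle count is asymptotically Poisson(c³/6).

E[X] ≈ 0.1645; in regime p = Θ(1/n^{1}) E[X] stays bounded (at the triangle threshold p ~ 1/n).


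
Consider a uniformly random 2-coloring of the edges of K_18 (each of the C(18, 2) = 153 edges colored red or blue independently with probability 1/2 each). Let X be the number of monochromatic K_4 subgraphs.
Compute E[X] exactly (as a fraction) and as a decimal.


Let X = Σ_S X_S over the C(18, 4) = 3060 subsets S of size 4, where X_S = 1 if the K_4 on S is monochromatic.
For a fixed S, the K_4 on S has C(4, 2) = 6 edges. P[all 6 edges red] = (1/2)^6, and likewise for blue, so P[monochromatic] = 2·(1/2)^6 = 2^{1 − 6} = 1/32.
Summing: E[X] = C(18, 4) · 2^{1 − 6} = 3060 · 1/32 = 765/8.
Numerically: E[X] ≈ 95.625000.

E[X] = C(18,4)·2^(1−C(4,2)) = 765/8 ≈ 95.625000.


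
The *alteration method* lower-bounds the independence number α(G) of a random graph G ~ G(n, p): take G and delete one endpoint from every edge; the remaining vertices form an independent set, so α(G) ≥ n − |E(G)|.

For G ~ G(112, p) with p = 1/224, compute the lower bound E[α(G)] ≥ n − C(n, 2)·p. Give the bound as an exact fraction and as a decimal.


E[|E(G)|] = C(112, 2)·p = 6216 · (1/224) = 111/4.
E[α(G)] ≥ n − E[|E(G)|] = 112 − 111/4 = 337/4.
Numerically: ≈ 84.2500.
(This is only a lower bound; the true E[α(G)] may be larger.)

E[α(G)] ≥ 337/4 ≈ 84.2500.


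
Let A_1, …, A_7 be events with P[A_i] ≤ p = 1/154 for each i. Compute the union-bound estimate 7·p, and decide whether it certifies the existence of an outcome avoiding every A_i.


Union bound: P[∪_{i=1}^{7} A_i] ≤ Σ_i P[A_i] ≤ 7·p = 7·(1/154) = 1/22.
Numerically: 1/22 ≈ 0.0455.
Is 1/22 < 1? YES.
Since P[∪ A_i] ≤ 1/22 < 1, the complement has P[∩ A_i^c] ≥ 1 − 1/22 = 21/22 > 0, so some outcome avoids every A_i.

7·p = 1/22 ≈ 0.0455; existence CERTIFIED by the union bound.


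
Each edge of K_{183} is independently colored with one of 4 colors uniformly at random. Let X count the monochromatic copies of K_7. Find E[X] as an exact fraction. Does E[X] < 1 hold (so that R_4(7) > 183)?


E[X] = C(183, 7) · 4^{1 − 21} = 1214197462413 · 4^{−20} = 1214197462413/1099511627776.
As a reduced fraction: E[X] = 1214197462413/1099511627776 ≈ 1.104306.
Is E[X] < 1? NO.
Since E[X] ≥ 1, the first-moment bound is inconclusive at n = 183; it does NOT by itself certify R_4(7) > 183.

E[X] = 1214197462413/1099511627776 ≈ 1.104306; E[X] ≥ 1; first-moment method inconclusive here.


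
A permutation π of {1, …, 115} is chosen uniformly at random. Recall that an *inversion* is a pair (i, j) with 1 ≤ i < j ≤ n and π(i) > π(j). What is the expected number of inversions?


Write X = Σ X_I over the C(115, 2) = 6555 pairs i < j, with X_I the indicator of one inversion.
There are 6555 indicators.
For each fixed pair i < j, the values π(i) and π(j) are two distinct elements of {1, …, 115} in uniformly random order; by symmetry P[π(i) > π(j)] = 1/2.
By linearity: E[X] = 6555 · (1/2) = C(115, 2) · (1/2) = 6555/2 = 6555/2 ≈ 3277.500.

E[X] = 6555/2 = 3277.500.


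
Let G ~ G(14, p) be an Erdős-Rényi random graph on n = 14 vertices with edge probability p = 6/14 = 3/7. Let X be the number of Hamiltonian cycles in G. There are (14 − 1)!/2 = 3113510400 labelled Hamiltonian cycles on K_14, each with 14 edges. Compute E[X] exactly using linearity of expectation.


K_14 has (14 − 1)!/2 = 3113510400 labelled Hamiltonian cycles.
For each such Hamiltonian cycle H, let X_H = 1 if all 14 edges of H are present in G. Then P[X_H = 1] = p^{14} = (3/7)^{14} = 4782969/678223072849.
By linearity of expectation: E[X] = Σ_H E[X_H] = 3113510400 · p^{14} = 3113510400 · 4782969/678223072849 = 2127403389196800/96889010407.
Numerically: E[X] ≈ 21957.

E[X] = 3113510400 · (3/7)^{14} = 2127403389196800/96889010407 ≈ 21957.


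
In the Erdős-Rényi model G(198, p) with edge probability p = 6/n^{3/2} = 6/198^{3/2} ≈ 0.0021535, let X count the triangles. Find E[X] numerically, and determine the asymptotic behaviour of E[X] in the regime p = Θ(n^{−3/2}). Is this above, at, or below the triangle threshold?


Number of potential triangles: C(198, 3) = 1274196.
Each occurs with probability p³ ≈ (0.0021535)³ ≈ 9.9875829e-09.
By linearity: E[X] = C(198, 3)·p³ ≈ 1274196 · 9.9875829e-09 ≈ 0.01273.
Since α = 3/2 > 1, p = c/n^{3/2} = o(1/n) is below the triangle threshold p ~ 1/n. Asymptotically E[X] ~ (c³/6)·n^{3(1−α)} = (6³/6)·n^{-1.5} → 0, so by Markov's inequality G has no triangles w.h.p.

E[X] ≈ 0.01273; in regime p = Θ(1/n^{3/2}) E[X] tends to 0 (below the triangle threshold p ~ 1/n).


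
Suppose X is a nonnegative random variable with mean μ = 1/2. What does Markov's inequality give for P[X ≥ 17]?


μ = E[X] = 1/2, a = 17.
Markov: P[X ≥ 17] ≤ μ/a = (1/2)/17 = 1/34.
Numerically: ≈ 0.02941.
(Since a = 17 > μ = 0.50000, the bound 1/34 is < 1 and informative.)

P[X ≥ 17] ≤ 1/34 ≈ 0.02941.


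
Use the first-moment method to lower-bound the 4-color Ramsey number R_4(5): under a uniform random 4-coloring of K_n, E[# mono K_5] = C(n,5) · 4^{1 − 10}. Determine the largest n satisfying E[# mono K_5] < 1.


We need C(n, 5) · 4^{1 − 10} < 1, i.e. C(n, 5) < 4^{10 − 1} = 262144.
Check values of n near the boundary:
  n = 30: C(30, 5) = 142506; 142506 < 262144? YES
  n = 31: C(31, 5) = 169911; 169911 < 262144? YES
  n = 32: C(32, 5) = 201376; 201376 < 262144? YES
  n = 33: C(33, 5) = 237336; 237336 < 262144? YES
  n = 34: C(34, 5) = 278256; 278256 < 262144? NO
  n = 35: C(35, 5) = 324632; 324632 < 262144? NO
The largest n with C(n, 5) < 262144 is n = 33 (where E[X] = 29667/32768 ≈ 0.90536). Hence R_4(5) > 33, i.e. R_4(5) ≥ 34.

Largest n = 33; hence R_4(5) > 33.


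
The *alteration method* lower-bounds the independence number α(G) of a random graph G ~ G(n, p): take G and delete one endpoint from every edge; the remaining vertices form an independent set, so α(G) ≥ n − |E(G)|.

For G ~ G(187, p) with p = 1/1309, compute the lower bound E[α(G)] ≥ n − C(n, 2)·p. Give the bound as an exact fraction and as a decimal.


E[|E(G)|] = C(187, 2)·p = 17391 · (1/1309) = 93/7.
E[α(G)] ≥ n − E[|E(G)|] = 187 − 93/7 = 1216/7.
Numerically: ≈ 173.714286.
(This is only a lower bound; the true E[α(G)] may be larger.)

E[α(G)] ≥ 1216/7 ≈ 173.714286.


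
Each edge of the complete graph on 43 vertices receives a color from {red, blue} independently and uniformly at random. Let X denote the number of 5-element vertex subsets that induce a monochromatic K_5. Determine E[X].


Let X = Σ_S X_S over the C(43, 5) = 962598 subsets S of size 5, where X_S = 1 if the K_5 on S is monochromatic.
For a fixed S, the K_5 on S has C(5, 2) = 10 edges. P[all 10 edges red] = (1/2)^10, and likewise for blue, so P[monochromatic] = 2·(1/2)^10 = 2^{1 − 10} = 1/512.
By linearity: E[X] = C(43, 5) · 2^{1 − 10} = 962598 · 1/512 = 481299/256.
Numerically: E[X] ≈ 1880.07422.

E[X] = C(43,5)·2^(1−C(5,2)) = 481299/256 ≈ 1880.07422.


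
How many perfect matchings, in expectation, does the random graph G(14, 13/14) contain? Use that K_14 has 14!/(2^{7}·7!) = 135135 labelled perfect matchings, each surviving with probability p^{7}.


K_14 has 14!/(2^{7}·7!) = 135135 labelled perfect matchings.
For each such perfect matching H, let X_H = 1 if all 7 edges of H are present in G. Then P[X_H = 1] = p^{7} = (13/14)^{7} = 62748517/105413504.
By linearity of expectation: E[X] = Σ_H E[X_H] = 135135 · p^{7} = 135135 · 62748517/105413504 = 1211360120685/15059072.
Numerically: E[X] ≈ 80441.

E[X] = 135135 · (13/14)^{7} = 1211360120685/15059072 ≈ 80441.


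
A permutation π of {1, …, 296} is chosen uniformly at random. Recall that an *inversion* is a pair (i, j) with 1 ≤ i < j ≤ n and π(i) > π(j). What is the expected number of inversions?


Write X = Σ X_I over the C(296, 2) = 43660 pairs i < j, with X_I the indicator of one inversion.
There are 43660 indicators.
For each fixed pair i < j, the values π(i) and π(j) are two distinct elements of {1, …, 296} in uniformly random order; by symmetry P[π(i) > π(j)] = 1/2.
By linearity: E[X] = 43660 · (1/2) = C(296, 2) · (1/2) = 43660/2 = 21830 ≈ 21830.00000.

E[X] = 21830 = 21830.00000.


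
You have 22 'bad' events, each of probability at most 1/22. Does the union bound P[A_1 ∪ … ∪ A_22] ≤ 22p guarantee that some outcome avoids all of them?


Union bound: P[∪_{i=1}^{22} A_i] ≤ Σ_i P[A_i] ≤ 22·p = 22·(1/22) = 1.
Numerically: 1 ≈ 1.00000.
Is 1 < 1? NO.
Since the bound 1 is ≥ 1, the union bound is uninformative here; it does NOT by itself certify existence.

22·p = 1 ≈ 1.00000; existence NOT certified by the union bound.


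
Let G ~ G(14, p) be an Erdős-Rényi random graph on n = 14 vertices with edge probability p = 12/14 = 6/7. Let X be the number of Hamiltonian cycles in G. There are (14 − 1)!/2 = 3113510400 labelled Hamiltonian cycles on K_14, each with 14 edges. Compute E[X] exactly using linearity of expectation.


K_14 has (14 − 1)!/2 = 3113510400 labelled Hamiltonian cycles.
For each such Hamiltonian cycle H, let X_H = 1 if all 14 edges of H are present in G. Then P[X_H = 1] = p^{14} = (6/7)^{14} = 78364164096/678223072849.
By linearity: E[X] = Σ_H E[X_H] = 3113510400 · p^{14} = 3113510400 · 78364164096/678223072849 = 34855377128600371200/96889010407.
Numerically: E[X] ≈ 3.6e+08.

E[X] = 3113510400 · (6/7)^{14} = 34855377128600371200/96889010407 ≈ 3.6e+08.


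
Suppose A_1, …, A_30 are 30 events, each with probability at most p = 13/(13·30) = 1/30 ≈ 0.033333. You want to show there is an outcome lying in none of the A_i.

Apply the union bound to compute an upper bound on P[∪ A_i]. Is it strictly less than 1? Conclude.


Union bound: P[∪_{i=1}^{30} A_i] ≤ Σ_i P[A_i] ≤ 30·p = 30·(1/30) = 1.
Numerically: 1 ≈ 1.000000.
Is 1 < 1? NO.
Since the bound 1 is ≥ 1, the union bound is uninformative here; it does NOT by itself certify existence.

30·p = 1 ≈ 1.000000; existence NOT certified by the union bound.


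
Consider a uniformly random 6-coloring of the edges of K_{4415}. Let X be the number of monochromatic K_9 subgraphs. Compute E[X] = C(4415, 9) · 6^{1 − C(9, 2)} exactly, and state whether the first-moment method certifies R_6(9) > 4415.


E[X] = C(4415, 9) · 6^{1 − 36} = 1742086910069196051229123255 · 6^{−35} = 1742086910069196051229123255/1719070799748422591028658176.
As a reduced fraction: E[X] = 1742086910069196051229123255/1719070799748422591028658176 ≈ 1.0134.
Is E[X] < 1? NO.
Since E[X] ≥ 1, the first-moment bound is inconclusive at n = 4415; it does NOT by itself certify R_6(9) > 4415.

E[X] = 1742086910069196051229123255/1719070799748422591028658176 ≈ 1.0134; E[X] ≥ 1; first-moment method inconclusive here.


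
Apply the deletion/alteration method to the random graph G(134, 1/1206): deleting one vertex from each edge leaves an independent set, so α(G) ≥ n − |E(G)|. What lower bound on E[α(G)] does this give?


E[|E(G)|] = C(134, 2)·p = 8911 · (1/1206) = 133/18.
E[α(G)] ≥ n − E[|E(G)|] = 134 − 133/18 = 2279/18.
Numerically: ≈ 126.611111.
(This is only a lower bound; the true E[α(G)] may be larger.)

E[α(G)] ≥ 2279/18 ≈ 126.611111.


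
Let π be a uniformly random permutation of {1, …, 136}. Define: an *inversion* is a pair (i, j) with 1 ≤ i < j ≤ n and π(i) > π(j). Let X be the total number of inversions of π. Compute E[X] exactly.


Write X = Σ X_I over the C(136, 2) = 9180 pairs i < j, with X_I the indicator of one inversion.
There are 9180 indicators.
For each fixed pair i < j, the values π(i) and π(j) are two distinct elements of {1, …, 136} in uniformly random order; by symmetry P[π(i) > π(j)] = 1/2.
By linearity: E[X] = 9180 · (1/2) = C(136, 2) · (1/2) = 9180/2 = 4590 ≈ 4590.0000.

E[X] = 4590 = 4590.0000.


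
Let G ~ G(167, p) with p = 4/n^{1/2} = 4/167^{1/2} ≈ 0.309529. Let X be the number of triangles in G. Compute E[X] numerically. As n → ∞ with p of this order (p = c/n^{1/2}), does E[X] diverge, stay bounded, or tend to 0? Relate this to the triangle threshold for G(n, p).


Number of potential triangles: C(167, 3) = 762355.
Each occurs with probability p³ ≈ (0.309529)³ ≈ 2.96555011e-02.
By linearity: E[X] = C(167, 3)·p³ ≈ 762355 · 2.96555011e-02 ≈ 22608.019562.
Since α = 1/2 < 1, p = c/n^{1/2} ≫ 1/n is above the triangle threshold p ~ 1/n. Asymptotically E[X] ~ (c³/6)·n^{3(1−α)} = (4³/6)·n^{1.5} → ∞; triangles are abundant w.h.p.

E[X] ≈ 22608.019562; in regime p = Θ(1/n^{1/2}) E[X] diverges (above the triangle threshold p ~ 1/n).


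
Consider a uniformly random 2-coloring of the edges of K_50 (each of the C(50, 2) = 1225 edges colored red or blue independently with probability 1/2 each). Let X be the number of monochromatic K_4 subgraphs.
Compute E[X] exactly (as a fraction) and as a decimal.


Let X = Σ_S X_S over the C(50, 4) = 230300 subsets S of size 4, where X_S = 1 if the K_4 on S is monochromatic.
For a fixed S, the K_4 on S has C(4, 2) = 6 edges. P[all 6 edges red] = (1/2)^6, and likewise for blue, so P[monochromatic] = 2·(1/2)^6 = 2^{1 − 6} = 1/32.
Summing: E[X] = C(50, 4) · 2^{1 − 6} = 230300 · 1/32 = 57575/8.
Numerically: E[X] ≈ 7196.87500.

E[X] = C(50,4)·2^(1−C(4,2)) = 57575/8 ≈ 7196.87500.


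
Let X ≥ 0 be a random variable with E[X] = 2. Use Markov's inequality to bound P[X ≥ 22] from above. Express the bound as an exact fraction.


μ = E[X] = 2, a = 22.
Markov: P[X ≥ 22] ≤ μ/a = (2)/22 = 1/11.
Numerically: ≈ 0.09091.
(Since a = 22 > μ = 2.00000, the bound 1/11 is < 1 and informative.)

P[X ≥ 22] ≤ 1/11 ≈ 0.09091.


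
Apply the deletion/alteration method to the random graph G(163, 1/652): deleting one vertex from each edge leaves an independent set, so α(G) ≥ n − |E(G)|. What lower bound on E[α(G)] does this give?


E[|E(G)|] = C(163, 2)·p = 13203 · (1/652) = 81/4.
E[α(G)] ≥ n − E[|E(G)|] = 163 − 81/4 = 571/4.
Numerically: ≈ 142.750.
(This is only a lower bound; the true E[α(G)] may be larger.)

E[α(G)] ≥ 571/4 ≈ 142.750.


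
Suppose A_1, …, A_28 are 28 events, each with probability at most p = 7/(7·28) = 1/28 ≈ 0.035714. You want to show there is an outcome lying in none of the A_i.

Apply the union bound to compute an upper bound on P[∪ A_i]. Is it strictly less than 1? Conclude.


Union bound: P[∪_{i=1}^{28} A_i] ≤ Σ_i P[A_i] ≤ 28·p = 28·(1/28) = 1.
Numerically: 1 ≈ 1.000000.
Is 1 < 1? NO.
Since the bound 1 is ≥ 1, the union bound is uninformative here; it does NOT by itself certify existence.

28·p = 1 ≈ 1.000000; existence NOT certified by the union bound.


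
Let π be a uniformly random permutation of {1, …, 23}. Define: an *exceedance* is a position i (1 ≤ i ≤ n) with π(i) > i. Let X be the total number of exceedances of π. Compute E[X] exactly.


Write X = Σ_{i=1}^{23} X_i, where X_i = 1_{π(i) > i}.
For each fixed i, π(i) is uniform over {1, …, 23} (marginal of a uniform permutation), so P[π(i) > i] = (n − i)/n. Summing: Σ_{i=1}^{23} (n − i)/n = (0 + 1 + … + 22)/23 = 23(23 − 1)/(2·23) = (23 − 1)/2.
Hence E[X] = Σ_{i=1}^{23} (23 − i)/23 = 11 ≈ 11.0000.

E[X] = 11 = 11.0000.


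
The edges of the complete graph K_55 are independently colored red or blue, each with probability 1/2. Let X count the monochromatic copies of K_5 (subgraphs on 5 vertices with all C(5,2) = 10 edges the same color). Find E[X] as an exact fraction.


Let X = Σ_S X_S over the C(55, 5) = 3478761 subsets S of size 5, where X_S = 1 if the K_5 on S is monochromatic.
For a fixed S, the K_5 on S has C(5, 2) = 10 edges. P[all 10 edges red] = (1/2)^10, and likewise for blue, so P[monochromatic] = 2·(1/2)^10 = 2^{1 − 10} = 1/512.
Summing: E[X] = C(55, 5) · 2^{1 − 10} = 3478761 · 1/512 = 3478761/512.
Numerically: E[X] ≈ 6794.455.

E[X] = C(55,5)·2^(1−C(5,2)) = 3478761/512 ≈ 6794.455.


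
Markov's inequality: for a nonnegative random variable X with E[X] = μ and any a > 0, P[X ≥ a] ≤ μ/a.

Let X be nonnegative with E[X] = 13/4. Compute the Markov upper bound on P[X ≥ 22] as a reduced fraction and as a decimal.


μ = E[X] = 13/4, a = 22.
Markov: P[X ≥ 22] ≤ μ/a = (13/4)/22 = 13/88.
Numerically: ≈ 0.147727.
(Since a = 22 > μ = 3.250000, the bound 13/88 is < 1 and informative.)

P[X ≥ 22] ≤ 13/88 ≈ 0.147727.


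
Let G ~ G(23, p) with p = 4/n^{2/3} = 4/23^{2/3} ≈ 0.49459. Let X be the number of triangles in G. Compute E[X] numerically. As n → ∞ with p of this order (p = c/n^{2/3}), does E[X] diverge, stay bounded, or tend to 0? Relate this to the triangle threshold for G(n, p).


Number of potential triangles: C(23, 3) = 1771.
Each occurs with probability p³ ≈ (0.49459)³ ≈ 1.2098299e-01.
By linearity: E[X] = C(23, 3)·p³ ≈ 1771 · 1.2098299e-01 ≈ 214.26087.
Since α = 2/3 < 1, p = c/n^{2/3} ≫ 1/n is above the triangle threshold p ~ 1/n. Asymptotically E[X] ~ (c³/6)·n^{3(1−α)} = (4³/6)·n^{1} → ∞; triangles are abundant w.h.p.

E[X] ≈ 214.26087; in regime p = Θ(1/n^{2/3}) E[X] diverges (above the triangle threshold p ~ 1/n).


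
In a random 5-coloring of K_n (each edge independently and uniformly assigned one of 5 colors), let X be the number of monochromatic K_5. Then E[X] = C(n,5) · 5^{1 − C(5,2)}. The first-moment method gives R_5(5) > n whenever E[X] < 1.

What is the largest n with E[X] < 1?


We need C(n, 5) · 5^{1 − 10} < 1, i.e. C(n, 5) < 5^{10 − 1} = 1953125.
Check values of n near the boundary:
  n = 47: C(47, 5) = 1533939; 1533939 < 1953125? YES
  n = 48: C(48, 5) = 1712304; 1712304 < 1953125? YES
  n = 49: C(49, 5) = 1906884; 1906884 < 1953125? YES
  n = 50: C(50, 5) = 2118760; 2118760 < 1953125? NO
  n = 51: C(51, 5) = 2349060; 2349060 < 1953125? NO
  n = 52: C(52, 5) = 2598960; 2598960 < 1953125? NO
The largest n with C(n, 5) < 1953125 is n = 49 (where E[X] = 1906884/1953125 ≈ 0.976). Hence R_5(5) > 49, i.e. R_5(5) ≥ 50.

Largest n = 49; hence R_5(5) > 49.


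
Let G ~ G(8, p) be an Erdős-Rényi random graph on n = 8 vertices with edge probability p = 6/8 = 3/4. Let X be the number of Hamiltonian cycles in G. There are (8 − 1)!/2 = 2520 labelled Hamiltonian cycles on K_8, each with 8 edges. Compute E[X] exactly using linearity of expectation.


K_8 has (8 − 1)!/2 = 2520 labelled Hamiltonian cycles.
For each such Hamiltonian cycle H, let X_H = 1 if all 8 edges of H are present in G. Then P[X_H = 1] = p^{8} = (3/4)^{8} = 6561/65536.
By linearity of expectation: E[X] = Σ_H E[X_H] = 2520 · p^{8} = 2520 · 6561/65536 = 2066715/8192.
Numerically: E[X] ≈ 252.28.

E[X] = 2520 · (3/4)^{8} = 2066715/8192 ≈ 252.28.


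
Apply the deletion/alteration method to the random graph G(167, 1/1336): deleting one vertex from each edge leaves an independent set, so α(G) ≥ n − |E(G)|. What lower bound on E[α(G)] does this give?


E[|E(G)|] = C(167, 2)·p = 13861 · (1/1336) = 83/8.
E[α(G)] ≥ n − E[|E(G)|] = 167 − 83/8 = 1253/8.
Numerically: ≈ 156.625.
(This is only a lower bound; the true E[α(G)] may be larger.)

E[α(G)] ≥ 1253/8 ≈ 156.625.


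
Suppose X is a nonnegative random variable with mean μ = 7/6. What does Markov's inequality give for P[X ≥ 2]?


μ = E[X] = 7/6, a = 2.
Markov: P[X ≥ 2] ≤ μ/a = (7/6)/2 = 7/12.
Numerically: ≈ 0.58333.
(Since a = 2 > μ = 1.16667, the bound 7/12 is < 1 and informative.)

P[X ≥ 2] ≤ 7/12 ≈ 0.58333.


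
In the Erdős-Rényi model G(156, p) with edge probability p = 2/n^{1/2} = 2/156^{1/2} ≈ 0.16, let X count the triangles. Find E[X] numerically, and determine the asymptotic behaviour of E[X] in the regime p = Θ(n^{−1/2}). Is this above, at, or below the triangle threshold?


Number of potential triangles: C(156, 3) = 620620.
Each occurs with probability p³ ≈ (0.16)³ ≈ 4.10585e-03.
By linearity: E[X] = C(156, 3)·p³ ≈ 620620 · 4.10585e-03 ≈ 2548.173.
Since α = 1/2 < 1, p = c/n^{1/2} ≫ 1/n is above the triangle threshold p ~ 1/n. Asymptotically E[X] ~ (c³/6)·n^{3(1−α)} = (2³/6)·n^{1.5} → ∞; triangles are abundant w.h.p.

E[X] ≈ 2548.173; in regime p = Θ(1/n^{1/2}) E[X] diverges (above the triangle threshold p ~ 1/n).


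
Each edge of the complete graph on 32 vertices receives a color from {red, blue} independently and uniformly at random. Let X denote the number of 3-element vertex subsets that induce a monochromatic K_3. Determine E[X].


Let X = Σ_S X_S over the C(32, 3) = 4960 subsets S of size 3, where X_S = 1 if the K_3 on S is monochromatic.
For a fixed S, the K_3 on S has C(3, 2) = 3 edges. P[all 3 edges red] = (1/2)^3, and likewise for blue, so P[monochromatic] = 2·(1/2)^3 = 2^{1 − 3} = 1/4.
By linearity of expectation: E[X] = C(32, 3) · 2^{1 − 3} = 4960 · 1/4 = 1240.
Numerically: E[X] ≈ 1240.0000.

E[X] = C(32,3)·2^(1−C(3,2)) = 1240 ≈ 1240.0000.


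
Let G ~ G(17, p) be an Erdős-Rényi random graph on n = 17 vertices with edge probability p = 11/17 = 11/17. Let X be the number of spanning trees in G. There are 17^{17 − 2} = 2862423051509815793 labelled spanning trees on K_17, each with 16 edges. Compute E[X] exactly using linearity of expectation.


K_17 has 17^{17 − 2} = 2862423051509815793 labelled spanning trees.
For each such spanning tree H, let X_H = 1 if all 16 edges of H are present in G. Then P[X_H = 1] = p^{16} = (11/17)^{16} = 45949729863572161/48661191875666868481.
By linearity: E[X] = Σ_H E[X_H] = 2862423051509815793 · p^{16} = 2862423051509815793 · 45949729863572161/48661191875666868481 = 45949729863572161/17.
Numerically: E[X] ≈ 2.7029e+15.

E[X] = 2862423051509815793 · (11/17)^{16} = 45949729863572161/17 ≈ 2.7029e+15.


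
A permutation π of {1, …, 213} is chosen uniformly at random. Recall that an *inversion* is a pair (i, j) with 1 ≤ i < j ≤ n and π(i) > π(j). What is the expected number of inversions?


Write X = Σ X_I over the C(213, 2) = 22578 pairs i < j, with X_I the indicator of one inversion.
There are 22578 indicators.
For each fixed pair i < j, the values π(i) and π(j) are two distinct elements of {1, …, 213} in uniformly random order; by symmetry P[π(i) > π(j)] = 1/2.
By linearity: E[X] = 22578 · (1/2) = C(213, 2) · (1/2) = 22578/2 = 11289 ≈ 11289.00000.

E[X] = 11289 = 11289.00000.


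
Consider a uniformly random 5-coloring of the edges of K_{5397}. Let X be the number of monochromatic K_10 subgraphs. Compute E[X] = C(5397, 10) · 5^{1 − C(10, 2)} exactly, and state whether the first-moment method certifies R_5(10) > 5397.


E[X] = C(5397, 10) · 5^{1 − 45} = 5729779230003226281244520755596 · 5^{−44} = 5729779230003226281244520755596/5684341886080801486968994140625.
As a reduced fraction: E[X] = 5729779230003226281244520755596/5684341886080801486968994140625 ≈ 1.008.
Is E[X] < 1? NO.
Since E[X] ≥ 1, the first-moment bound is inconclusive at n = 5397; it does NOT by itself certify R_5(10) > 5397.

E[X] = 5729779230003226281244520755596/5684341886080801486968994140625 ≈ 1.008; E[X] ≥ 1; first-moment method inconclusive here.


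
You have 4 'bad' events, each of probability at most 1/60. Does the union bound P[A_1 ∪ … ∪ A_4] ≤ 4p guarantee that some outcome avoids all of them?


Union bound: P[∪_{i=1}^{4} A_i] ≤ Σ_i P[A_i] ≤ 4·p = 4·(1/60) = 1/15.
Numerically: 1/15 ≈ 0.06667.
Is 1/15 < 1? YES.
Since P[∪ A_i] ≤ 1/15 < 1, the complement has P[∩ A_i^c] ≥ 1 − 1/15 = 14/15 > 0, so some outcome avoids every A_i.

4·p = 1/15 ≈ 0.06667; existence CERTIFIED by the union bound.


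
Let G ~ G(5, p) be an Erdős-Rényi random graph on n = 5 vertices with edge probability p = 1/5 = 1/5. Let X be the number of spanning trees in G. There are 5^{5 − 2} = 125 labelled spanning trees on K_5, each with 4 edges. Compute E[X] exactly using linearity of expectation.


K_5 has 5^{5 − 2} = 125 labelled spanning trees.
For each such spanning tree H, let X_H = 1 if all 4 edges of H are present in G. Then P[X_H = 1] = p^{4} = (1/5)^{4} = 1/625.
Summing the indicators: E[X] = Σ_H E[X_H] = 125 · p^{4} = 125 · 1/625 = 1/5.
Numerically: E[X] ≈ 0.2.

E[X] = 125 · (1/5)^{4} = 1/5 ≈ 0.2.


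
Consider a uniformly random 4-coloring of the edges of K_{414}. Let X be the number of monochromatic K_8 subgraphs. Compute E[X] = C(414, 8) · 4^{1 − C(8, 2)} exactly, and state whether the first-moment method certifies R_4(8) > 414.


E[X] = C(414, 8) · 4^{1 − 28} = 19995425223496173 · 4^{−27} = 19995425223496173/18014398509481984.
As a reduced fraction: E[X] = 19995425223496173/18014398509481984 ≈ 1.109969.
Is E[X] < 1? NO.
Since E[X] ≥ 1, the first-moment bound is inconclusive at n = 414; it does NOT by itself certify R_4(8) > 414.

E[X] = 19995425223496173/18014398509481984 ≈ 1.109969; E[X] ≥ 1; first-moment method inconclusive here.


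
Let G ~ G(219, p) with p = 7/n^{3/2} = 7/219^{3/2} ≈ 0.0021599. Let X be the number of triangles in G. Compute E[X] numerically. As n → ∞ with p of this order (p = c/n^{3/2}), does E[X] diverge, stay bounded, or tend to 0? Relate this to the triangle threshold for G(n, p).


Number of potential triangles: C(219, 3) = 1726669.
Each occurs with probability p³ ≈ (0.0021599)³ ≈ 1.0076173e-08.
By linearity: E[X] = C(219, 3)·p³ ≈ 1726669 · 1.0076173e-08 ≈ 0.01740.
Since α = 3/2 > 1, p = c/n^{3/2} = o(1/n) is below the triangle threshold p ~ 1/n. Asymptotically E[X] ~ (c³/6)·n^{3(1−α)} = (7³/6)·n^{-1.5} → 0, so by Markov's inequality G has no triangles w.h.p.

E[X] ≈ 0.01740; in regime p = Θ(1/n^{3/2}) E[X] tends to 0 (below the triangle threshold p ~ 1/n).


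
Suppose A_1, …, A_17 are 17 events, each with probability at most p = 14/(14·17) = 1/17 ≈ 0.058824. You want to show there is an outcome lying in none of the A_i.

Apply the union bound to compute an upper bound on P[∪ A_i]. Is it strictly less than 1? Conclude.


Union bound: P[∪_{i=1}^{17} A_i] ≤ Σ_i P[A_i] ≤ 17·p = 17·(1/17) = 1.
Numerically: 1 ≈ 1.000000.
Is 1 < 1? NO.
Since the bound 1 is ≥ 1, the union bound is uninformative here; it does NOT by itself certify existence.

17·p = 1 ≈ 1.000000; existence NOT certified by the union bound.


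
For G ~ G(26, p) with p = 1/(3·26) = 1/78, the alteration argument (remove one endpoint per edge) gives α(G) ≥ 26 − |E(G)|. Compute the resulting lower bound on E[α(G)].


E[|E(G)|] = C(26, 2)·p = 325 · (1/78) = 25/6.
E[α(G)] ≥ n − E[|E(G)|] = 26 − 25/6 = 131/6.
Numerically: ≈ 21.833333.
(This is only a lower bound; the true E[α(G)] may be larger.)

E[α(G)] ≥ 131/6 ≈ 21.833333.


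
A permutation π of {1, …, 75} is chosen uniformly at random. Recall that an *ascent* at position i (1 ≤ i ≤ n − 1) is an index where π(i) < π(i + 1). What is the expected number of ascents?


Write X = Σ X_I over i = 1, …, 74, with X_I the indicator of one ascent.
There are 74 indicators.
For each fixed i, the pair (π(i), π(i+1)) is a uniformly random ordered pair of distinct values from {1, …, 75}; by symmetry P[π(i) < π(i+1)] = 1/2.
By linearity: E[X] = 74 · (1/2) = (75 − 1) · (1/2) = 37 ≈ 37.00000.

E[X] = 37 = 37.00000.


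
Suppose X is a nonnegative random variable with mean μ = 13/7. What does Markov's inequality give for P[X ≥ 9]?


μ = E[X] = 13/7, a = 9.
Markov: P[X ≥ 9] ≤ μ/a = (13/7)/9 = 13/63.
Numerically: ≈ 0.20635.
(Since a = 9 > μ = 1.85714, the bound 13/63 is < 1 and informative.)

P[X ≥ 9] ≤ 13/63 ≈ 0.20635.


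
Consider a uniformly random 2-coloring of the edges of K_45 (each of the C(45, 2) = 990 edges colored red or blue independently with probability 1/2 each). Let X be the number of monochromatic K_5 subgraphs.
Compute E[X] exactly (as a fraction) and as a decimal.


Let X = Σ_S X_S over the C(45, 5) = 1221759 subsets S of size 5, where X_S = 1 if the K_5 on S is monochromatic.
For a fixed S, the K_5 on S has C(5, 2) = 10 edges. P[all 10 edges red] = (1/2)^10, and likewise for blue, so P[monochromatic] = 2·(1/2)^10 = 2^{1 − 10} = 1/512.
By linearity of expectation: E[X] = C(45, 5) · 2^{1 − 10} = 1221759 · 1/512 = 1221759/512.
Numerically: E[X] ≈ 2386.248047.

E[X] = C(45,5)·2^(1−C(5,2)) = 1221759/512 ≈ 2386.248047.


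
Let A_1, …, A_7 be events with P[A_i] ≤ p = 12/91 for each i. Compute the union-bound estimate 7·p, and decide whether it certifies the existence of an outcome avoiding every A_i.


Union bound: P[∪_{i=1}^{7} A_i] ≤ Σ_i P[A_i] ≤ 7·p = 7·(12/91) = 12/13.
Numerically: 12/13 ≈ 0.92308.
Is 12/13 < 1? YES.
Since P[∪ A_i] ≤ 12/13 < 1, the complement has P[∩ A_i^c] ≥ 1 − 12/13 = 1/13 > 0, so some outcome avoids every A_i.

7·p = 12/13 ≈ 0.92308; existence CERTIFIED by the union bound.


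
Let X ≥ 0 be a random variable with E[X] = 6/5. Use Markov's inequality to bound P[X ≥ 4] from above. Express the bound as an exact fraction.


μ = E[X] = 6/5, a = 4.
Markov: P[X ≥ 4] ≤ μ/a = (6/5)/4 = 3/10.
Numerically: ≈ 0.3000.
(Since a = 4 > μ = 1.2000, the bound 3/10 is < 1 and informative.)

P[X ≥ 4] ≤ 3/10 ≈ 0.3000.


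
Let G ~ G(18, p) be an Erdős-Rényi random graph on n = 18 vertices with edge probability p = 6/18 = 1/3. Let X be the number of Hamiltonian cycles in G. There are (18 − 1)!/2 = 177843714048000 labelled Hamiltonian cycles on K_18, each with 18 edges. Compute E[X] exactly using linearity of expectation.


K_18 has (18 − 1)!/2 = 177843714048000 labelled Hamiltonian cycles.
For each such Hamiltonian cycle H, let X_H = 1 if all 18 edges of H are present in G. Then P[X_H = 1] = p^{18} = (1/3)^{18} = 1/387420489.
Summing the indicators: E[X] = Σ_H E[X_H] = 177843714048000 · p^{18} = 177843714048000 · 1/387420489 = 243955712000/531441.
Numerically: E[X] ≈ 459046.

E[X] = 177843714048000 · (1/3)^{18} = 243955712000/531441 ≈ 459046.


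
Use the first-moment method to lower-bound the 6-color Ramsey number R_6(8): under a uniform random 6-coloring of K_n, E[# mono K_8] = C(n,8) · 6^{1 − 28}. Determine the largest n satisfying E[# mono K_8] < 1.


We need C(n, 8) · 6^{1 − 28} < 1, i.e. C(n, 8) < 6^{28 − 1} = 1023490369077469249536.
Check values of n near the boundary:
  n = 1590: C(1590, 8) = 995397314198933813310; 995397314198933813310 < 1023490369077469249536? YES
  n = 1591: C(1591, 8) = 1000427749141189953870; 1000427749141189953870 < 1023490369077469249536? YES
  n = 1592: C(1592, 8) = 1005480414540892933435; 1005480414540892933435 < 1023490369077469249536? YES
  n = 1593: C(1593, 8) = 1010555394551193970323; 1010555394551193970323 < 1023490369077469249536? YES
  n = 1594: C(1594, 8) = 1015652773590544255167; 1015652773590544255167 < 1023490369077469249536? YES
  n = 1595: C(1595, 8) = 1020772636343363633895; 1020772636343363633895 < 1023490369077469249536? YES
  n = 1596: C(1596, 8) = 1025915067760710553965; 1025915067760710553965 < 1023490369077469249536? NO
  n = 1597: C(1597, 8) = 1031080153060953275445; 1031080153060953275445 < 1023490369077469249536? NO
  n = 1598: C(1598, 8) = 1036267977730442348529; 1036267977730442348529 < 1023490369077469249536? NO
The largest n with C(n, 8) < 1023490369077469249536 is n = 1595 (where E[X] = 113419181815929292655/113721152119718805504 ≈ 0.997). Hence R_6(8) > 1595, i.e. R_6(8) ≥ 1596.

Largest n = 1595; hence R_6(8) > 1595.


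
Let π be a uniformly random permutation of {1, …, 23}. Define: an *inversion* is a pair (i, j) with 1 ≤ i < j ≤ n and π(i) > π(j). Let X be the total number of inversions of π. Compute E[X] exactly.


Write X = Σ X_I over the C(23, 2) = 253 pairs i < j, with X_I the indicator of one inversion.
There are 253 indicators.
For each fixed pair i < j, the values π(i) and π(j) are two distinct elements of {1, …, 23} in uniformly random order; by symmetry P[π(i) > π(j)] = 1/2.
By linearity: E[X] = 253 · (1/2) = C(23, 2) · (1/2) = 253/2 = 253/2 ≈ 126.50000.

E[X] = 253/2 = 126.50000.


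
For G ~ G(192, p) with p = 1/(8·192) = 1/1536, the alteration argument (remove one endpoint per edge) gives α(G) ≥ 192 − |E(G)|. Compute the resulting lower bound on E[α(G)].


E[|E(G)|] = C(192, 2)·p = 18336 · (1/1536) = 191/16.
E[α(G)] ≥ n − E[|E(G)|] = 192 − 191/16 = 2881/16.
Numerically: ≈ 180.0625.
(This is only a lower bound; the true E[α(G)] may be larger.)

E[α(G)] ≥ 2881/16 ≈ 180.0625.


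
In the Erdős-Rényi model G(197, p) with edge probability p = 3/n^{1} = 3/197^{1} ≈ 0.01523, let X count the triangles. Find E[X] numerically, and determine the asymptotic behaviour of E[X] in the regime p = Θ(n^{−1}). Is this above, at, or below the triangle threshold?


Number of potential triangles: C(197, 3) = 1254890.
Each occurs with probability p³ ≈ (0.01523)³ ≈ 3.531548e-06.
By linearity: E[X] = C(197, 3)·p³ ≈ 1254890 · 3.531548e-06 ≈ 4.4317.
Here α = 1, so p = 3/n is exactly at the triangle threshold p ~ 1/n. Asymptotically E[X] → c³/6 = 3³/6 = 9/2 ≈ 4.5000, a bounded constant. In this regime the triangle count is asymptotically Poisson(c³/6).

E[X] ≈ 4.4317; in regime p = Θ(1/n^{1}) E[X] stays bounded (at the triangle threshold p ~ 1/n).


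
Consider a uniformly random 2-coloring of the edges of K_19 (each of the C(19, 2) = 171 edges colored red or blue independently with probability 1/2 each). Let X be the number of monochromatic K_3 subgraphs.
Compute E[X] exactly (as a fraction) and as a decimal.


Let X = Σ_S X_S over the C(19, 3) = 969 subsets S of size 3, where X_S = 1 if the K_3 on S is monochromatic.
For a fixed S, the K_3 on S has C(3, 2) = 3 edges. P[all 3 edges red] = (1/2)^3, and likewise for blue, so P[monochromatic] = 2·(1/2)^3 = 2^{1 − 3} = 1/4.
Summing: E[X] = C(19, 3) · 2^{1 − 3} = 969 · 1/4 = 969/4.
Numerically: E[X] ≈ 242.25000.

E[X] = C(19,3)·2^(1−C(3,2)) = 969/4 ≈ 242.25000.


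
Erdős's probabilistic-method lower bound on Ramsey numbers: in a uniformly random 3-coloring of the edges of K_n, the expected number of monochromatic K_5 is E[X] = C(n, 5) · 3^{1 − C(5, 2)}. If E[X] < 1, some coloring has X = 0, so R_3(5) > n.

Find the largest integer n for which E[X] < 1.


We need C(n, 5) · 3^{1 − 10} < 1, i.e. C(n, 5) < 3^{10 − 1} = 19683.
Check values of n near the boundary:
  n = 17: C(17, 5) = 6188; 6188 < 19683? YES
  n = 18: C(18, 5) = 8568; 8568 < 19683? YES
  n = 19: C(19, 5) = 11628; 11628 < 19683? YES
  n = 20: C(20, 5) = 15504; 15504 < 19683? YES
  n = 21: C(21, 5) = 20349; 20349 < 19683? NO
  n = 22: C(22, 5) = 26334; 26334 < 19683? NO
  n = 23: C(23, 5) = 33649; 33649 < 19683? NO
The largest n with C(n, 5) < 19683 is n = 20 (where E[X] = 5168/6561 ≈ 0.7877). Hence R_3(5) > 20, i.e. R_3(5) ≥ 21.

Largest n = 20; hence R_3(5) > 20.


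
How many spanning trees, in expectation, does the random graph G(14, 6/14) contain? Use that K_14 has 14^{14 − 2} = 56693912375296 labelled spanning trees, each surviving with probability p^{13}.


K_14 has 14^{14 − 2} = 56693912375296 labelled spanning trees.
For each such spanning tree H, let X_H = 1 if all 13 edges of H are present in G. Then P[X_H = 1] = p^{13} = (3/7)^{13} = 1594323/96889010407.
By linearity of expectation: E[X] = Σ_H E[X_H] = 56693912375296 · p^{13} = 56693912375296 · 1594323/96889010407 = 6530347008/7.
Numerically: E[X] ≈ 9.3291e+08.

E[X] = 56693912375296 · (3/7)^{13} = 6530347008/7 ≈ 9.3291e+08.


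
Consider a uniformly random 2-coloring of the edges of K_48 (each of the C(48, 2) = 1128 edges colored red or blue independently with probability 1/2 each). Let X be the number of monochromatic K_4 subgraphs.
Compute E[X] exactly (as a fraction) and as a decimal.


Let X = Σ_S X_S over the C(48, 4) = 194580 subsets S of size 4, where X_S = 1 if the K_4 on S is monochromatic.
For a fixed S, the K_4 on S has C(4, 2) = 6 edges. P[all 6 edges red] = (1/2)^6, and likewise for blue, so P[monochromatic] = 2·(1/2)^6 = 2^{1 − 6} = 1/32.
Summing: E[X] = C(48, 4) · 2^{1 − 6} = 194580 · 1/32 = 48645/8.
Numerically: E[X] ≈ 6080.62500.

E[X] = C(48,4)·2^(1−C(4,2)) = 48645/8 ≈ 6080.62500.


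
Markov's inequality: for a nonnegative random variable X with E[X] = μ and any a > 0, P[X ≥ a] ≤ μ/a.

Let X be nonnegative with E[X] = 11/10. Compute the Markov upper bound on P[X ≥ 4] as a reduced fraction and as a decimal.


μ = E[X] = 11/10, a = 4.
Markov: P[X ≥ 4] ≤ μ/a = (11/10)/4 = 11/40.
Numerically: ≈ 0.275.
(Since a = 4 > μ = 1.100, the bound 11/40 is < 1 and informative.)

P[X ≥ 4] ≤ 11/40 ≈ 0.275.


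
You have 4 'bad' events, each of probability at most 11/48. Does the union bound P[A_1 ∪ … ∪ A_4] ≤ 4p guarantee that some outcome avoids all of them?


Union bound: P[∪_{i=1}^{4} A_i] ≤ Σ_i P[A_i] ≤ 4·p = 4·(11/48) = 11/12.
Numerically: 11/12 ≈ 0.91667.
Is 11/12 < 1? YES.
Since P[∪ A_i] ≤ 11/12 < 1, the complement has P[∩ A_i^c] ≥ 1 − 11/12 = 1/12 > 0, so some outcome avoids every A_i.

4·p = 11/12 ≈ 0.91667; existence CERTIFIED by the union bound.


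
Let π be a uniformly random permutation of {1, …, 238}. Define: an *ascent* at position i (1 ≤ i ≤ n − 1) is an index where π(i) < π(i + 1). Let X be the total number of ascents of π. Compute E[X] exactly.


Write X = Σ X_I over i = 1, …, 237, with X_I the indicator of one ascent.
There are 237 indicators.
For each fixed i, the pair (π(i), π(i+1)) is a uniformly random ordered pair of distinct values from {1, …, 238}; by symmetry P[π(i) < π(i+1)] = 1/2.
By linearity: E[X] = 237 · (1/2) = (238 − 1) · (1/2) = 237/2 ≈ 118.500.

E[X] = 237/2 = 118.500.


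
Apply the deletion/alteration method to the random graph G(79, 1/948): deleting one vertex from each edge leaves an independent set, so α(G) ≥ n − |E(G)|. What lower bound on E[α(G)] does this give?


E[|E(G)|] = C(79, 2)·p = 3081 · (1/948) = 13/4.
E[α(G)] ≥ n − E[|E(G)|] = 79 − 13/4 = 303/4.
Numerically: ≈ 75.750000.
(This is only a lower bound; the true E[α(G)] may be larger.)

E[α(G)] ≥ 303/4 ≈ 75.750000.


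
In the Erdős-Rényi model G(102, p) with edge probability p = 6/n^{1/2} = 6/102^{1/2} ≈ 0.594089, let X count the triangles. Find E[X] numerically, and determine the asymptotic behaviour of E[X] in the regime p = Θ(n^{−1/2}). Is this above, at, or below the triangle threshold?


Number of potential triangles: C(102, 3) = 171700.
Each occurs with probability p³ ≈ (0.594089)³ ≈ 2.09678303e-01.
By linearity: E[X] = C(102, 3)·p³ ≈ 171700 · 2.09678303e-01 ≈ 36001.764663.
Since α = 1/2 < 1, p = c/n^{1/2} ≫ 1/n is above the triangle threshold p ~ 1/n. Asymptotically E[X] ~ (c³/6)·n^{3(1−α)} = (6³/6)·n^{1.5} → ∞; triangles are abundant w.h.p.

E[X] ≈ 36001.764663; in regime p = Θ(1/n^{1/2}) E[X] diverges (above the triangle threshold p ~ 1/n).


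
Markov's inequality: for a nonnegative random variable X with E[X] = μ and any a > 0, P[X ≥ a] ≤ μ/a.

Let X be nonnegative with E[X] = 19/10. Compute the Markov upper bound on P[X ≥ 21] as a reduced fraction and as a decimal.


μ = E[X] = 19/10, a = 21.
Markov: P[X ≥ 21] ≤ μ/a = (19/10)/21 = 19/210.
Numerically: ≈ 0.090476.
(Since a = 21 > μ = 1.900000, the bound 19/210 is < 1 and informative.)

P[X ≥ 21] ≤ 19/210 ≈ 0.090476.
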